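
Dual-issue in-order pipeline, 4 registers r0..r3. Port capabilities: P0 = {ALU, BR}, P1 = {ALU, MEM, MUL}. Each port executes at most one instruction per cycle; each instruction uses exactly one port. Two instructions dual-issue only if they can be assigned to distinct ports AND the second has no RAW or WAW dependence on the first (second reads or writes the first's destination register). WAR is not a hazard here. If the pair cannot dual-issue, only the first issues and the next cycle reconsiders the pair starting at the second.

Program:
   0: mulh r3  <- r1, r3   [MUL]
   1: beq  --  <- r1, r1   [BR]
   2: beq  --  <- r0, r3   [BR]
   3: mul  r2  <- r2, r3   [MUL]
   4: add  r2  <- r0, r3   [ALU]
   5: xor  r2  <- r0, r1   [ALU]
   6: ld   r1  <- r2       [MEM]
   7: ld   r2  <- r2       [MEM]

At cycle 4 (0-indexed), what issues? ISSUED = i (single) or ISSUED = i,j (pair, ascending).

ISSUED = 6

[0] i0/i1  mulh+beq  -- pair
[1] i2/i3  beq+mul  -- pair
[2] i4  add  -- WAW r2
[3] i5  xor  -- RAW r2
[4] i6  ld  -- no-port MEM/MEM
[5] i7  ld  -- tail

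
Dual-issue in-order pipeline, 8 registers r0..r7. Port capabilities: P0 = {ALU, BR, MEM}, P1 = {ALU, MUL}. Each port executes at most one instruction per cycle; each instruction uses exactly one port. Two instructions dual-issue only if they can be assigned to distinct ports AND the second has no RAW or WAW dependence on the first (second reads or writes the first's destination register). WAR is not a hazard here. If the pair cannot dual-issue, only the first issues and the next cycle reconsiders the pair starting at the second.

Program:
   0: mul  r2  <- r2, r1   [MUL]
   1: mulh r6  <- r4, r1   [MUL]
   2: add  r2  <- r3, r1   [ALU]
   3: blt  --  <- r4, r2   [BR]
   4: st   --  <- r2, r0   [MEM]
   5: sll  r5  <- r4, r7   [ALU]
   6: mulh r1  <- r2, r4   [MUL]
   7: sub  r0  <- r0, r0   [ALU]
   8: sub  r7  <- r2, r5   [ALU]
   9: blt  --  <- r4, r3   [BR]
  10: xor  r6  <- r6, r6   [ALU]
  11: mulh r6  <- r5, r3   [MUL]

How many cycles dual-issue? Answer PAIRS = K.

t=0 i0:mul ; no-port MUL/MUL
t=1 i1/i2:mulh;add ; 2-wide
t=2 i3:blt ; no-port BR/MEM
t=3 i4/i5:st;sll ; 2-wide
t=4 i6/i7:mulh;sub ; 2-wide
t=5 i8/i9:sub;blt ; 2-wide
t=6 i10:xor ; WAW r6
t=7 i11:mulh ; tail

PAIRS = 4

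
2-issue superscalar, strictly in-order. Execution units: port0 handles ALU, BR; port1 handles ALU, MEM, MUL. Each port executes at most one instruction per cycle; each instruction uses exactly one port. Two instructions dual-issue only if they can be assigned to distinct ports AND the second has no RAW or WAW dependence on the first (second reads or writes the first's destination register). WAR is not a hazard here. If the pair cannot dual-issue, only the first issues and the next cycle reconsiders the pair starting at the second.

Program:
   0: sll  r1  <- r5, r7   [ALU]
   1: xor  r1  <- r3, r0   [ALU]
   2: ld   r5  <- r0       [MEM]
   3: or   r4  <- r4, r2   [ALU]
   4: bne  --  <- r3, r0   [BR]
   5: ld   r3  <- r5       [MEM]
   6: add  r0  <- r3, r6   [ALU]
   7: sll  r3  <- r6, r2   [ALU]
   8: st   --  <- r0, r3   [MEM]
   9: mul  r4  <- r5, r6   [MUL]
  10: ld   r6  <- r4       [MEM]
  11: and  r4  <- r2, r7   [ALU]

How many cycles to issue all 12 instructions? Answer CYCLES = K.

c0: i0 sll.ALU  WAW r1
c1: i1,i2 xor.ALU/ld.MEM  dual
c2: i3,i4 or.ALU/bne.BR  dual
c3: i5 ld.MEM  RAW r3
c4: i6,i7 add.ALU/sll.ALU  dual
c5: i8 st.MEM  no-port MEM/MUL
c6: i9 mul.MUL  no-port MUL/MEM
c7: i10,i11 ld.MEM/and.ALU  dual

CYCLES = 8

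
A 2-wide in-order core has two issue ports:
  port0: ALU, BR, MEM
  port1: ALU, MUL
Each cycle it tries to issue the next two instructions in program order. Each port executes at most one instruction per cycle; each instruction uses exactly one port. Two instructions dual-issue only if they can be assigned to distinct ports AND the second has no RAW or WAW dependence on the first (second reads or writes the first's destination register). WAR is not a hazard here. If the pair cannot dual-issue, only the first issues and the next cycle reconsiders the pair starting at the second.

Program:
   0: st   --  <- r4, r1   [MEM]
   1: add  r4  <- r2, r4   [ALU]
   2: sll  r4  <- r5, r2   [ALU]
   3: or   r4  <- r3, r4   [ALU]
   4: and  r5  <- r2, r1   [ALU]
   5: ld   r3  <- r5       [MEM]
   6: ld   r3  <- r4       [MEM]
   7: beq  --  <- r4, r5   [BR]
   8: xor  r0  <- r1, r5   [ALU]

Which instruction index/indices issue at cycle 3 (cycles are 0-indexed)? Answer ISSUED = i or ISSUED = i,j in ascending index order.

ISSUED = 5

#0 head=0: st/add i0/i1 pair
#1 head=2: sll i2 RAW+WAW r4
#2 head=3: or/and i3/i4 pair
#3 head=5: ld i5 no-port MEM/MEM
#4 head=6: ld i6 no-port MEM/BR
#5 head=7: beq/xor i7/i8 pair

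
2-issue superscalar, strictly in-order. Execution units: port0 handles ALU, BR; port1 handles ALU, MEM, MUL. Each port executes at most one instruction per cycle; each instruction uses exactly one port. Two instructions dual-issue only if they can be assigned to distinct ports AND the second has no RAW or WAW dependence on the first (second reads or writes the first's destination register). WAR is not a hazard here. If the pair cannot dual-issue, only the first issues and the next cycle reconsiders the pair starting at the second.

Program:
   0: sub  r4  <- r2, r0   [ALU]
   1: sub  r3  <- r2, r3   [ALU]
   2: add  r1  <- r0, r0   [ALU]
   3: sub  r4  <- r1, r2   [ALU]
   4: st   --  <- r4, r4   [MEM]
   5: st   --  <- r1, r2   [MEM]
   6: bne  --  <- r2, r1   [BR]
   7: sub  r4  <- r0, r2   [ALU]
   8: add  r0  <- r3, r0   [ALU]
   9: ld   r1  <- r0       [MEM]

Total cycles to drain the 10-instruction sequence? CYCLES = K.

#0 head=0: sub.ALU+sub.ALU i0&i1 pair
#1 head=2: add.ALU i2 RAW r1
#2 head=3: sub.ALU i3 RAW r4
#3 head=4: st.MEM i4 no-port MEM/MEM
#4 head=5: st.MEM+bne.BR i5&i6 pair
#5 head=7: sub.ALU+add.ALU i7&i8 pair
#6 head=9: ld.MEM i9 tail

CYCLES = 7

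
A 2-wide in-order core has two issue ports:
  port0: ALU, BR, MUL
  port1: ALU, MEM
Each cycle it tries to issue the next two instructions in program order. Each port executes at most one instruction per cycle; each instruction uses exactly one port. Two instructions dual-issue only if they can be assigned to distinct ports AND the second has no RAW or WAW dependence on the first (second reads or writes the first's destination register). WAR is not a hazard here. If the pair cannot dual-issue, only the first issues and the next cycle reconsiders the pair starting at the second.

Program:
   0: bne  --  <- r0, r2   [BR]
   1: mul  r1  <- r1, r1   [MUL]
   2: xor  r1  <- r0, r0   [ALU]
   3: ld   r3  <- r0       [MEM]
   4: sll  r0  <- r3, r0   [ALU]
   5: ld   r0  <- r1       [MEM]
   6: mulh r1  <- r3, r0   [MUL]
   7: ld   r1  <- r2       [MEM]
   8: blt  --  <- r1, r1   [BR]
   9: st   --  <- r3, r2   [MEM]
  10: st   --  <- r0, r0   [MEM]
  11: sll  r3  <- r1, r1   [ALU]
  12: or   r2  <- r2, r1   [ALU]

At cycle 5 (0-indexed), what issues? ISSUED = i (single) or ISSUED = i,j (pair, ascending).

ISSUED = 6

0. bne.BR @i0  | no-port BR/MUL
1. mul.MUL @i1  | WAW r1
2. xor.ALU;ld.MEM @i2,i3  | dual
3. sll.ALU @i4  | WAW r0
4. ld.MEM @i5  | RAW r0
5. mulh.MUL @i6  | WAW r1
6. ld.MEM @i7  | RAW r1
7. blt.BR;st.MEM @i8,i9  | dual
8. st.MEM;sll.ALU @i10,i11  | dual
9. or.ALU @i12  | tail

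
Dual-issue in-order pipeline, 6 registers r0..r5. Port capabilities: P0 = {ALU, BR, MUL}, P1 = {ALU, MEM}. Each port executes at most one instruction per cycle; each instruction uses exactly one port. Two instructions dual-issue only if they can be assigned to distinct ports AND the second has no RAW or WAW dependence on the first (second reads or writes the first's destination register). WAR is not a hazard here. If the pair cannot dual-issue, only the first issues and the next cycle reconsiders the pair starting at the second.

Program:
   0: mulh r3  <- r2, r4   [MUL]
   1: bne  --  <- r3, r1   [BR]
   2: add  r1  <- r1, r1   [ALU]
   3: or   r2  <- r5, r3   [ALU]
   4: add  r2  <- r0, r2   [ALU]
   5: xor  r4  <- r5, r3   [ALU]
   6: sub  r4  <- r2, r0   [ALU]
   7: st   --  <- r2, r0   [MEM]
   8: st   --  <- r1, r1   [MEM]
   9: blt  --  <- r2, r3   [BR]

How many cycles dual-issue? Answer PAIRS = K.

#0 head=0: mulh i0 no-port MUL/BR
#1 head=1: bne;add i1&i2 2-wide
#2 head=3: or i3 RAW+WAW r2
#3 head=4: add;xor i4&i5 2-wide
#4 head=6: sub;st i6&i7 2-wide
#5 head=8: st;blt i8&i9 2-wide

PAIRS = 4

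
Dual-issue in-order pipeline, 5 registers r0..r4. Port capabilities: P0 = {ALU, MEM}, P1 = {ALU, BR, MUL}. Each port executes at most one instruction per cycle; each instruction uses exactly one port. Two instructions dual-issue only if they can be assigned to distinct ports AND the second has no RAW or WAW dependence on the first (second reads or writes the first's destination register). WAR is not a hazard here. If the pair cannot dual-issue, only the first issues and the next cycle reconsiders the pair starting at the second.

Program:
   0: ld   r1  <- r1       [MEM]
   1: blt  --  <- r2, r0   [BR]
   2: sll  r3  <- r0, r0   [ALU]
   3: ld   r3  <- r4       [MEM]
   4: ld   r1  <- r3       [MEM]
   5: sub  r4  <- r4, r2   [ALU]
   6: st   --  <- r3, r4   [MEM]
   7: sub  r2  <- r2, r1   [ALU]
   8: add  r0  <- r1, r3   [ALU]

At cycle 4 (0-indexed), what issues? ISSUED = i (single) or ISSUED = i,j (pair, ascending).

t=0 i0+i1:ld/blt ; dual
t=1 i2:sll ; WAW r3
t=2 i3:ld ; no-port MEM/MEM
t=3 i4+i5:ld/sub ; dual
t=4 i6+i7:st/sub ; dual
t=5 i8:add ; tail

ISSUED = 6,7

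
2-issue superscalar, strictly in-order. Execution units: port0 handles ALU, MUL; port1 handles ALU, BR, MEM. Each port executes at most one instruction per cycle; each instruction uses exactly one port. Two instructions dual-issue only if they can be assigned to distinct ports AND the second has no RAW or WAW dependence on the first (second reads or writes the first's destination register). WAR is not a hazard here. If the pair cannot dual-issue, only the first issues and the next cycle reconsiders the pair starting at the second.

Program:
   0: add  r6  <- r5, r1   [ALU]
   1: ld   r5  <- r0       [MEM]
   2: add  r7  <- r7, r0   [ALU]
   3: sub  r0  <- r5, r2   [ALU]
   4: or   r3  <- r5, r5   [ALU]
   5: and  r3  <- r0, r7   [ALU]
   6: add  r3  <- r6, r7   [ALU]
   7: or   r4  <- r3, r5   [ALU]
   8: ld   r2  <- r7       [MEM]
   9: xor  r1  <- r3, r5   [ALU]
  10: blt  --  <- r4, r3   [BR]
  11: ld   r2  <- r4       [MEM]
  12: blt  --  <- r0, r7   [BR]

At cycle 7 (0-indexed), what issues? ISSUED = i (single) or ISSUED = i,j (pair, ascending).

#0 head=0: add.ALU;ld.MEM i0+i1 pair
#1 head=2: add.ALU;sub.ALU i2+i3 pair
#2 head=4: or.ALU i4 WAW r3
#3 head=5: and.ALU i5 WAW r3
#4 head=6: add.ALU i6 RAW r3
#5 head=7: or.ALU;ld.MEM i7+i8 pair
#6 head=9: xor.ALU;blt.BR i9+i10 pair
#7 head=11: ld.MEM i11 no-port MEM/BR
#8 head=12: blt.BR i12 tail

ISSUED = 11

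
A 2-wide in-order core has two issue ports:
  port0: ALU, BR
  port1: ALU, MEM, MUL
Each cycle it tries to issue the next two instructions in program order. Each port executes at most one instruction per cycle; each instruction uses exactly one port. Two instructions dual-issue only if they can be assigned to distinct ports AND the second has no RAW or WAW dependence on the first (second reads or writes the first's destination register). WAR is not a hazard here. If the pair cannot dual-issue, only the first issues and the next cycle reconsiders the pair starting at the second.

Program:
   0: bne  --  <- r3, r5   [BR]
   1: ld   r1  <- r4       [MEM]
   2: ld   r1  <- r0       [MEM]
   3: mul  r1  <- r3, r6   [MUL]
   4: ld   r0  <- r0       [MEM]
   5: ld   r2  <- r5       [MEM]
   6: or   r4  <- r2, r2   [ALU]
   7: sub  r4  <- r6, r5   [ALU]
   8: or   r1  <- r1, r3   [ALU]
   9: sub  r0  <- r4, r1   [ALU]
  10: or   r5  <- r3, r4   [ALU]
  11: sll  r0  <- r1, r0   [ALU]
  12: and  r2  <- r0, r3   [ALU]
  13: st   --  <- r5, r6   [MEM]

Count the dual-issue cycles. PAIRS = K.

PAIRS = 4

0. bne.BR ld.MEM @i0+i1  | pair
1. ld.MEM @i2  | no-port MEM/MUL
2. mul.MUL @i3  | no-port MUL/MEM
3. ld.MEM @i4  | no-port MEM/MEM
4. ld.MEM @i5  | RAW r2
5. or.ALU @i6  | WAW r4
6. sub.ALU or.ALU @i7+i8  | pair
7. sub.ALU or.ALU @i9+i10  | pair
8. sll.ALU @i11  | RAW r0
9. and.ALU st.MEM @i12+i13  | pair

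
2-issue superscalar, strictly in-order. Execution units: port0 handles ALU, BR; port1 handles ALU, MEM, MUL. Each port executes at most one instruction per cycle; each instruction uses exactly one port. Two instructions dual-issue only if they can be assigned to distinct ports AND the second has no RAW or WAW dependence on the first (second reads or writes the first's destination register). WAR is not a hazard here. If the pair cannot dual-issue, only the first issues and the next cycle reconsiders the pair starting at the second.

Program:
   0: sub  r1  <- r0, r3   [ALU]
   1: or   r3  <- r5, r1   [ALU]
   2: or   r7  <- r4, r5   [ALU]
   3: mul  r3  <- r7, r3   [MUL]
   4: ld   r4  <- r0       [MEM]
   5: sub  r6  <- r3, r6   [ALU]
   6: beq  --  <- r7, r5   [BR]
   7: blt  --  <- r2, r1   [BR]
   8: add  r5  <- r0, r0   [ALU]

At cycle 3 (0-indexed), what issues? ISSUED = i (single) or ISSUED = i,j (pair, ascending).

ISSUED = 4,5

#0 head=0: sub.ALU i0 RAW r1
#1 head=1: or.ALU+or.ALU i1,i2 dual
#2 head=3: mul.MUL i3 no-port MUL/MEM
#3 head=4: ld.MEM+sub.ALU i4,i5 dual
#4 head=6: beq.BR i6 no-port BR/BR
#5 head=7: blt.BR+add.ALU i7,i8 dual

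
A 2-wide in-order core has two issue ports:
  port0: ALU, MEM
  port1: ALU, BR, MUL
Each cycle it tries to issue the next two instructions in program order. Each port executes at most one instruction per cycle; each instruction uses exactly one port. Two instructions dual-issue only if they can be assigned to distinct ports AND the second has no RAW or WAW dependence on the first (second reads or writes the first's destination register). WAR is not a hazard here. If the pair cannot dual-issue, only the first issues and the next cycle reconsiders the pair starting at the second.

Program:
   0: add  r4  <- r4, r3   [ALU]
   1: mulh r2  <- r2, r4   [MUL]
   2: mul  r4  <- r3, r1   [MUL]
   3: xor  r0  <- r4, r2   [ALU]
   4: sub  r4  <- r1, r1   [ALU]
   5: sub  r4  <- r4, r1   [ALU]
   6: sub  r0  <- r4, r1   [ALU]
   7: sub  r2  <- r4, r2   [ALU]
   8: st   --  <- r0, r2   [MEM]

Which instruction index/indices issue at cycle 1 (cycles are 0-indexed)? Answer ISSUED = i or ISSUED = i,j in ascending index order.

ISSUED = 1

[0] i0  add.ALU  -- RAW r4
[1] i1  mulh.MUL  -- no-port MUL/MUL
[2] i2  mul.MUL  -- RAW r4
[3] i3+i4  xor.ALU+sub.ALU  -- pair
[4] i5  sub.ALU  -- RAW r4
[5] i6+i7  sub.ALU+sub.ALU  -- pair
[6] i8  st.MEM  -- tail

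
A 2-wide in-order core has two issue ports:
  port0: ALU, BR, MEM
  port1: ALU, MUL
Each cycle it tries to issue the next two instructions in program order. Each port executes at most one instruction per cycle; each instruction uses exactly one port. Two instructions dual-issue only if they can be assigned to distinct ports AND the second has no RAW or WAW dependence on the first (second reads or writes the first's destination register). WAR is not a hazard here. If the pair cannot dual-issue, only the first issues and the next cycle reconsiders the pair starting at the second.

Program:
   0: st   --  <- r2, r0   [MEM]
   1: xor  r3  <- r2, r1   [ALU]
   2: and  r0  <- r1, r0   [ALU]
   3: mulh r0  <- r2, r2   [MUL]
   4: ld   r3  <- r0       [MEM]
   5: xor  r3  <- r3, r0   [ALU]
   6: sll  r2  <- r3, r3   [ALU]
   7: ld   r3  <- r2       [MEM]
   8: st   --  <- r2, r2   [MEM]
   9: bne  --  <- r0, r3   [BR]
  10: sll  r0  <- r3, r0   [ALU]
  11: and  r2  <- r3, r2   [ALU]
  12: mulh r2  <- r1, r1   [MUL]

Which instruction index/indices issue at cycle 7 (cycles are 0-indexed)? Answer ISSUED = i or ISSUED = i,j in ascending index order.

ISSUED = 8

t=0 i0&i1:st xor ; 2-wide
t=1 i2:and ; WAW r0
t=2 i3:mulh ; RAW r0
t=3 i4:ld ; RAW+WAW r3
t=4 i5:xor ; RAW r3
t=5 i6:sll ; RAW r2
t=6 i7:ld ; no-port MEM/MEM
t=7 i8:st ; no-port MEM/BR
t=8 i9&i10:bne sll ; 2-wide
t=9 i11:and ; WAW r2
t=10 i12:mulh ; tail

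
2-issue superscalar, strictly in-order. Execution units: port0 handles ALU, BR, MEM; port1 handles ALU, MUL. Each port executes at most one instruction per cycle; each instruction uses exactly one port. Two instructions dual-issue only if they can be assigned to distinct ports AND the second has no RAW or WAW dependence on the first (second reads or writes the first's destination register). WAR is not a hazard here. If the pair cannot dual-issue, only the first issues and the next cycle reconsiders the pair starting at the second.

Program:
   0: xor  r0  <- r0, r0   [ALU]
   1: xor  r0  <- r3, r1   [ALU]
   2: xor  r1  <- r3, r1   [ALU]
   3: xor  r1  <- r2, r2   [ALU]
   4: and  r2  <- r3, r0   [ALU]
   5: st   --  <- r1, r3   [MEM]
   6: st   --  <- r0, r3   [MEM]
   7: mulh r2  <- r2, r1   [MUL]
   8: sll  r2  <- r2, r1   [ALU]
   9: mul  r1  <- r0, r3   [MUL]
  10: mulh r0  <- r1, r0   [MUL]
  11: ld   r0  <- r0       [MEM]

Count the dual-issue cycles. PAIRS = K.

[0] i0  xor  -- WAW r0
[1] i1&i2  xor+xor  -- pair
[2] i3&i4  xor+and  -- pair
[3] i5  st  -- no-port MEM/MEM
[4] i6&i7  st+mulh  -- pair
[5] i8&i9  sll+mul  -- pair
[6] i10  mulh  -- RAW+WAW r0
[7] i11  ld  -- tail

PAIRS = 4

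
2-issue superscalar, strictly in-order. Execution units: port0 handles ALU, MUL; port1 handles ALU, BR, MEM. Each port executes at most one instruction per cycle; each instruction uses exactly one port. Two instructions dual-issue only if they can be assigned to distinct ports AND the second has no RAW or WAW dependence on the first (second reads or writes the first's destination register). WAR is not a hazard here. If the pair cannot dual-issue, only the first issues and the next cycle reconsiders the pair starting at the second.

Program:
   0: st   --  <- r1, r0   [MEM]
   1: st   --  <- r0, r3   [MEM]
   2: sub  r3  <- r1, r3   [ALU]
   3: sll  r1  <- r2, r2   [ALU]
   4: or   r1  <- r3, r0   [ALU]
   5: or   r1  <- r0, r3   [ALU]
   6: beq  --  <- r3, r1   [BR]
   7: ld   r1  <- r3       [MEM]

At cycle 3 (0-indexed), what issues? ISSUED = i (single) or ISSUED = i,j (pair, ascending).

ISSUED = 4

c0: i0 st.MEM  no-port MEM/MEM
c1: i1,i2 st.MEM+sub.ALU  2-wide
c2: i3 sll.ALU  WAW r1
c3: i4 or.ALU  WAW r1
c4: i5 or.ALU  RAW r1
c5: i6 beq.BR  no-port BR/MEM
c6: i7 ld.MEM  tail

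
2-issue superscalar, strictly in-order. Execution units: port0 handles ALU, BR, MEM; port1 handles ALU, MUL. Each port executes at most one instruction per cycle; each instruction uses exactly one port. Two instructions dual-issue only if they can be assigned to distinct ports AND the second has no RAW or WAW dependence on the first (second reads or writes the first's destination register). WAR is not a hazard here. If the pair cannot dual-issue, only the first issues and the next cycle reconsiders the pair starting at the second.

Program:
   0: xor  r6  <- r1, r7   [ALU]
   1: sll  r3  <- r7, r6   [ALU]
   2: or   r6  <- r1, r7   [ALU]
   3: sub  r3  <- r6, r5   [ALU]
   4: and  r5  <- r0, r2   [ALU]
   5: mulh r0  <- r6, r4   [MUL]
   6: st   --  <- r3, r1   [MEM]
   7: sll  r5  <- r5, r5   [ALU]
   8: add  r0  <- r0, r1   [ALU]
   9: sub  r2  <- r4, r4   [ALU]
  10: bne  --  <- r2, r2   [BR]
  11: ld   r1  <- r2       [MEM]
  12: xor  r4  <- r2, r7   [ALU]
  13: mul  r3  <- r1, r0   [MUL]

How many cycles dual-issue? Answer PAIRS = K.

PAIRS = 5

[0] i0  xor  -- RAW r6
[1] i1&i2  sll or  -- dual
[2] i3&i4  sub and  -- dual
[3] i5&i6  mulh st  -- dual
[4] i7&i8  sll add  -- dual
[5] i9  sub  -- RAW r2
[6] i10  bne  -- no-port BR/MEM
[7] i11&i12  ld xor  -- dual
[8] i13  mul  -- tail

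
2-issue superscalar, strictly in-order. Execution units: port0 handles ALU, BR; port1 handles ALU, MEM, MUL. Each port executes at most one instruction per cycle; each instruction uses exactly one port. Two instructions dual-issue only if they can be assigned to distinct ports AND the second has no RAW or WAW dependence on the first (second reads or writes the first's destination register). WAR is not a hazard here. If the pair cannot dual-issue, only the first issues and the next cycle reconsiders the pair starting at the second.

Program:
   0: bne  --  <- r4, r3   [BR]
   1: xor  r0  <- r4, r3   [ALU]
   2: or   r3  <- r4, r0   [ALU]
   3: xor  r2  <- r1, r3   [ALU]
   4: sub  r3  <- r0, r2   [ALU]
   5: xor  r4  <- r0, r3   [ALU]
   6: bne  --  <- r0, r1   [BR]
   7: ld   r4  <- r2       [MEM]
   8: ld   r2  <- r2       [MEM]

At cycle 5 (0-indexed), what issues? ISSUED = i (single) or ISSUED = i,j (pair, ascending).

[0] i0,i1  bne.BR/xor.ALU  -- pair
[1] i2  or.ALU  -- RAW r3
[2] i3  xor.ALU  -- RAW r2
[3] i4  sub.ALU  -- RAW r3
[4] i5,i6  xor.ALU/bne.BR  -- pair
[5] i7  ld.MEM  -- no-port MEM/MEM
[6] i8  ld.MEM  -- tail

ISSUED = 7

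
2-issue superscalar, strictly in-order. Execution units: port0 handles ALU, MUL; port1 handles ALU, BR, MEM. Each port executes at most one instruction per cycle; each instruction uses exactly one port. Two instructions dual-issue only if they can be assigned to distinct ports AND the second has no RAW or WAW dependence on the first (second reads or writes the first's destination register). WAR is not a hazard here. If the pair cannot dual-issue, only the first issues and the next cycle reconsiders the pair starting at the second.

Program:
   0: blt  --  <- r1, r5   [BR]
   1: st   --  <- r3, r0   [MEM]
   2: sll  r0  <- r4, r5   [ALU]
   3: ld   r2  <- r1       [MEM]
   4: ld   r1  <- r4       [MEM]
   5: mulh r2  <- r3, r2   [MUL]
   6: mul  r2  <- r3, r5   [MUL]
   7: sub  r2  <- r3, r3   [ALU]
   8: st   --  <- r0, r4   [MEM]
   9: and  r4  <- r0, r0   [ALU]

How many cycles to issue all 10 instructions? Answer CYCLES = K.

CYCLES = 7

#0 head=0: blt.BR i0 no-port BR/MEM
#1 head=1: st.MEM+sll.ALU i1+i2 pair
#2 head=3: ld.MEM i3 no-port MEM/MEM
#3 head=4: ld.MEM+mulh.MUL i4+i5 pair
#4 head=6: mul.MUL i6 WAW r2
#5 head=7: sub.ALU+st.MEM i7+i8 pair
#6 head=9: and.ALU i9 tail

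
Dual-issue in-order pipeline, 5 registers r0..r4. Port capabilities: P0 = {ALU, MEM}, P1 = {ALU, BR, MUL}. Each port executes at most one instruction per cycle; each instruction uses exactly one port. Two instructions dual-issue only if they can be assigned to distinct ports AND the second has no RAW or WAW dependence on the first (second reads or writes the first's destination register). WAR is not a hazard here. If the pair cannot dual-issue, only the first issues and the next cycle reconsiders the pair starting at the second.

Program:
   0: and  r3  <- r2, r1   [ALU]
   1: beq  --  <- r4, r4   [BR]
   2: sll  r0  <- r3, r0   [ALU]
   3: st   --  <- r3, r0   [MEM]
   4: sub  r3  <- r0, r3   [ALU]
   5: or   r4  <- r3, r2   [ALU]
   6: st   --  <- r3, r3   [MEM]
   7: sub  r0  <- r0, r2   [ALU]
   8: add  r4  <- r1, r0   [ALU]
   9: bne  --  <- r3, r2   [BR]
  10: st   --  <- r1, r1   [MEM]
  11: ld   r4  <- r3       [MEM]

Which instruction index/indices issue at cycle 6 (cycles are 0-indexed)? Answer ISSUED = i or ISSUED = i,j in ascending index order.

0. and.ALU/beq.BR @i0,i1  | dual
1. sll.ALU @i2  | RAW r0
2. st.MEM/sub.ALU @i3,i4  | dual
3. or.ALU/st.MEM @i5,i6  | dual
4. sub.ALU @i7  | RAW r0
5. add.ALU/bne.BR @i8,i9  | dual
6. st.MEM @i10  | no-port MEM/MEM
7. ld.MEM @i11  | tail

ISSUED = 10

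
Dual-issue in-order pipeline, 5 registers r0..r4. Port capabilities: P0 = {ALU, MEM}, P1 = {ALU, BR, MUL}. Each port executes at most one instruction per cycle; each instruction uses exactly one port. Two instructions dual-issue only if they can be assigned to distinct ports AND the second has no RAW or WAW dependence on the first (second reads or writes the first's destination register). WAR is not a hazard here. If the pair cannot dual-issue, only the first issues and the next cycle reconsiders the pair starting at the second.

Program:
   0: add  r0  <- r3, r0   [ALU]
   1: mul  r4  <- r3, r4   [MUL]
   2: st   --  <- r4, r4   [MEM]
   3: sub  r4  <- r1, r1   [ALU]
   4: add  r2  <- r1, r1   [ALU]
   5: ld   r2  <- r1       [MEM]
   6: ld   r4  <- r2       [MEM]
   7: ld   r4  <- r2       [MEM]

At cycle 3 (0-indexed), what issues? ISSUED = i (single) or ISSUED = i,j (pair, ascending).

ISSUED = 5

0. add.ALU/mul.MUL @i0/i1  | dual
1. st.MEM/sub.ALU @i2/i3  | dual
2. add.ALU @i4  | WAW r2
3. ld.MEM @i5  | no-port MEM/MEM
4. ld.MEM @i6  | no-port MEM/MEM
5. ld.MEM @i7  | tail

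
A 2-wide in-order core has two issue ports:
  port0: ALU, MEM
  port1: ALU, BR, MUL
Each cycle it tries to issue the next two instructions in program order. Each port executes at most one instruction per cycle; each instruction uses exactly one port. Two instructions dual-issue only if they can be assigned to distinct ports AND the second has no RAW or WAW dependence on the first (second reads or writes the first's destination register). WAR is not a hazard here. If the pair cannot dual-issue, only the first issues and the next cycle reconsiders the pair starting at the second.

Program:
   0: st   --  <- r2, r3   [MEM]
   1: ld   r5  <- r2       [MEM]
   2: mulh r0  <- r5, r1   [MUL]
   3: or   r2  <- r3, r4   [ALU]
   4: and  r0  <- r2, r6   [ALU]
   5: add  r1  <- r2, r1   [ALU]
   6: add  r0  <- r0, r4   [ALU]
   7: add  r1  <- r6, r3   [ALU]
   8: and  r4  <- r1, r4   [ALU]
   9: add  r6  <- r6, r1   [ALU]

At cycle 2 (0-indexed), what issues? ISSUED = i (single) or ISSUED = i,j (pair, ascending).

0. st.MEM @i0  | no-port MEM/MEM
1. ld.MEM @i1  | RAW r5
2. mulh.MUL or.ALU @i2&i3  | dual
3. and.ALU add.ALU @i4&i5  | dual
4. add.ALU add.ALU @i6&i7  | dual
5. and.ALU add.ALU @i8&i9  | dual

ISSUED = 2,3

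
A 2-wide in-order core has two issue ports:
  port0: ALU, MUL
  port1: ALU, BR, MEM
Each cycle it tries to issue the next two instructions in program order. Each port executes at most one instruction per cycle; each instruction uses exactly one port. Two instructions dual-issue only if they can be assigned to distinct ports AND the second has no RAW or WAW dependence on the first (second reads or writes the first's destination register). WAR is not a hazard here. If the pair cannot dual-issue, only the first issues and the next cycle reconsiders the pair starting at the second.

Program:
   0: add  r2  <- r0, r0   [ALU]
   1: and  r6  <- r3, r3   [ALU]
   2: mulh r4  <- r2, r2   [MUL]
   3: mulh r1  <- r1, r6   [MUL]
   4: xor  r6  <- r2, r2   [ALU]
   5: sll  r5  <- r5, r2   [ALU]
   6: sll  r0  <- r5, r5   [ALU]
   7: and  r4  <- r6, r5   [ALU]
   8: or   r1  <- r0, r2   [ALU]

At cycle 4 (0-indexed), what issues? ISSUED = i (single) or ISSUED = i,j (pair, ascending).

ISSUED = 6,7

t=0 i0,i1:add.ALU and.ALU ; pair
t=1 i2:mulh.MUL ; no-port MUL/MUL
t=2 i3,i4:mulh.MUL xor.ALU ; pair
t=3 i5:sll.ALU ; RAW r5
t=4 i6,i7:sll.ALU and.ALU ; pair
t=5 i8:or.ALU ; tail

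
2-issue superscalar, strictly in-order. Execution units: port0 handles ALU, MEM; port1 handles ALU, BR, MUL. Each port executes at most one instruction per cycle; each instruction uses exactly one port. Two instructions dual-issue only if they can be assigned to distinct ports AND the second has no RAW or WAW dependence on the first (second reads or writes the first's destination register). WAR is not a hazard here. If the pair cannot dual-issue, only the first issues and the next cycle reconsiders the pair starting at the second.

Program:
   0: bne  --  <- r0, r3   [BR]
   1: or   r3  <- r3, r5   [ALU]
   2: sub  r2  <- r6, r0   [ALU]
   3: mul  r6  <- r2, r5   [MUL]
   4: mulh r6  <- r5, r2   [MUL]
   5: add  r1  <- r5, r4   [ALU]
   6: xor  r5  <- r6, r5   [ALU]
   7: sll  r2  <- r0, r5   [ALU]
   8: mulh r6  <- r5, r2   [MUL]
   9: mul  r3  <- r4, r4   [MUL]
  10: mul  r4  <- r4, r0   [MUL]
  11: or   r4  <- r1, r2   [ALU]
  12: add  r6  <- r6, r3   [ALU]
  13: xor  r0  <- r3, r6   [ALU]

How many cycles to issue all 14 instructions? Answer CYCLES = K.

#0 head=0: bne.BR+or.ALU i0&i1 pair
#1 head=2: sub.ALU i2 RAW r2
#2 head=3: mul.MUL i3 no-port MUL/MUL
#3 head=4: mulh.MUL+add.ALU i4&i5 pair
#4 head=6: xor.ALU i6 RAW r5
#5 head=7: sll.ALU i7 RAW r2
#6 head=8: mulh.MUL i8 no-port MUL/MUL
#7 head=9: mul.MUL i9 no-port MUL/MUL
#8 head=10: mul.MUL i10 WAW r4
#9 head=11: or.ALU+add.ALU i11&i12 pair
#10 head=13: xor.ALU i13 tail

CYCLES = 11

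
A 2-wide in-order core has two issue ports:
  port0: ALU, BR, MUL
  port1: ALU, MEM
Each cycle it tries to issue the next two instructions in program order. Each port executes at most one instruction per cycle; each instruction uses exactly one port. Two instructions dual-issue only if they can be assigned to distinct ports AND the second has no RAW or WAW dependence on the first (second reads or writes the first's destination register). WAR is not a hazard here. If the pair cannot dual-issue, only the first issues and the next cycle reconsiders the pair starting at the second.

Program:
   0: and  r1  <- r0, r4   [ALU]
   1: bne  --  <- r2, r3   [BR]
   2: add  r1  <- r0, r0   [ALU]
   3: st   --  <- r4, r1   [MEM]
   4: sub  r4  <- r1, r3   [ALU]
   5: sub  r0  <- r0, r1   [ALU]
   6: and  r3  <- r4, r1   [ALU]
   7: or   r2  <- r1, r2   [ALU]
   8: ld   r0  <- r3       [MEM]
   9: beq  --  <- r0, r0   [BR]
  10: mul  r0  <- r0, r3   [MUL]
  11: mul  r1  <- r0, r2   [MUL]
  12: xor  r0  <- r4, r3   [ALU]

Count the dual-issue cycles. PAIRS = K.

0. and.ALU/bne.BR @i0+i1  | 2-wide
1. add.ALU @i2  | RAW r1
2. st.MEM/sub.ALU @i3+i4  | 2-wide
3. sub.ALU/and.ALU @i5+i6  | 2-wide
4. or.ALU/ld.MEM @i7+i8  | 2-wide
5. beq.BR @i9  | no-port BR/MUL
6. mul.MUL @i10  | no-port MUL/MUL
7. mul.MUL/xor.ALU @i11+i12  | 2-wide

PAIRS = 5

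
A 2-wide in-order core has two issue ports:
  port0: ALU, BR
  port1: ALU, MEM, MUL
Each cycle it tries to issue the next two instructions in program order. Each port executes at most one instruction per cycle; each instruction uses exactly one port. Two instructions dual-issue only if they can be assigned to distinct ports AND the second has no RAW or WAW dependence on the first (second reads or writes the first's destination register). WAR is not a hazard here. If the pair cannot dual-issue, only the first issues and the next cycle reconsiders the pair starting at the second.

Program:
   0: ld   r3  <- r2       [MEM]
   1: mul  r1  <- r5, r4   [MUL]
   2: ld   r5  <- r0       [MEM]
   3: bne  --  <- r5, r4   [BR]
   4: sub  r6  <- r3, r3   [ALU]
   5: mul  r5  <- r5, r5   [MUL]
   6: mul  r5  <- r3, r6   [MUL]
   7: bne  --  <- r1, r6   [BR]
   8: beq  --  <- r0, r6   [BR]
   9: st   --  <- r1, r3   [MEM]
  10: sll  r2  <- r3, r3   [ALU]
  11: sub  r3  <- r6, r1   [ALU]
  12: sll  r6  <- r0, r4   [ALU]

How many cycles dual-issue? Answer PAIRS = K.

PAIRS = 4

#0 head=0: ld i0 no-port MEM/MUL
#1 head=1: mul i1 no-port MUL/MEM
#2 head=2: ld i2 RAW r5
#3 head=3: bne;sub i3+i4 2-wide
#4 head=5: mul i5 no-port MUL/MUL
#5 head=6: mul;bne i6+i7 2-wide
#6 head=8: beq;st i8+i9 2-wide
#7 head=10: sll;sub i10+i11 2-wide
#8 head=12: sll i12 tail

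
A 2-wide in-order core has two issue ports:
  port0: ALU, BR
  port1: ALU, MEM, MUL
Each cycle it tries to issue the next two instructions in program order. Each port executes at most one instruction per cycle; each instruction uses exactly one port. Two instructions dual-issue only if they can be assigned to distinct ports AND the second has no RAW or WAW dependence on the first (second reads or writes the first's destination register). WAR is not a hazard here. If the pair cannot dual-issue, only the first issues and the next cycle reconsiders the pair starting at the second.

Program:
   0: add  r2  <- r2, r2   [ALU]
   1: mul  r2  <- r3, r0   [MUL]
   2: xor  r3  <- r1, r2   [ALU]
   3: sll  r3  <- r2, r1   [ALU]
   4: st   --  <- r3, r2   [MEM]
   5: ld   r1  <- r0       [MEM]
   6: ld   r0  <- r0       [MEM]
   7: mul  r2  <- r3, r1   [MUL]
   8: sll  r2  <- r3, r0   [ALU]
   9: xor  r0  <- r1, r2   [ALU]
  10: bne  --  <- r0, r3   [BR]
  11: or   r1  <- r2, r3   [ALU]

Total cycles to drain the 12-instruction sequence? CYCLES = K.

CYCLES = 11

t=0 i0:add ; WAW r2
t=1 i1:mul ; RAW r2
t=2 i2:xor ; WAW r3
t=3 i3:sll ; RAW r3
t=4 i4:st ; no-port MEM/MEM
t=5 i5:ld ; no-port MEM/MEM
t=6 i6:ld ; no-port MEM/MUL
t=7 i7:mul ; WAW r2
t=8 i8:sll ; RAW r2
t=9 i9:xor ; RAW r0
t=10 i10/i11:bne;or ; pair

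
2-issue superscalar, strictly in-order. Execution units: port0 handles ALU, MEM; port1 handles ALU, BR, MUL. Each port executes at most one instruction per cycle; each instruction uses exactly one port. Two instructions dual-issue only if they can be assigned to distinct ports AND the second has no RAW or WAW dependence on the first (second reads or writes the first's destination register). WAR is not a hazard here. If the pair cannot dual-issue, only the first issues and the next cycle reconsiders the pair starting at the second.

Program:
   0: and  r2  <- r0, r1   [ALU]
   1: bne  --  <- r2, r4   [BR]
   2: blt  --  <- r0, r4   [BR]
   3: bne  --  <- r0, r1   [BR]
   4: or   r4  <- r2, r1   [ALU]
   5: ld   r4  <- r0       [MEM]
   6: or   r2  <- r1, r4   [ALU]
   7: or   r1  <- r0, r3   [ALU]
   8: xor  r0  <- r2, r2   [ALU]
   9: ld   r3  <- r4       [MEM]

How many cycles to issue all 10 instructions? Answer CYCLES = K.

[0] i0  and  -- RAW r2
[1] i1  bne  -- no-port BR/BR
[2] i2  blt  -- no-port BR/BR
[3] i3/i4  bne;or  -- dual
[4] i5  ld  -- RAW r4
[5] i6/i7  or;or  -- dual
[6] i8/i9  xor;ld  -- dual

CYCLES = 7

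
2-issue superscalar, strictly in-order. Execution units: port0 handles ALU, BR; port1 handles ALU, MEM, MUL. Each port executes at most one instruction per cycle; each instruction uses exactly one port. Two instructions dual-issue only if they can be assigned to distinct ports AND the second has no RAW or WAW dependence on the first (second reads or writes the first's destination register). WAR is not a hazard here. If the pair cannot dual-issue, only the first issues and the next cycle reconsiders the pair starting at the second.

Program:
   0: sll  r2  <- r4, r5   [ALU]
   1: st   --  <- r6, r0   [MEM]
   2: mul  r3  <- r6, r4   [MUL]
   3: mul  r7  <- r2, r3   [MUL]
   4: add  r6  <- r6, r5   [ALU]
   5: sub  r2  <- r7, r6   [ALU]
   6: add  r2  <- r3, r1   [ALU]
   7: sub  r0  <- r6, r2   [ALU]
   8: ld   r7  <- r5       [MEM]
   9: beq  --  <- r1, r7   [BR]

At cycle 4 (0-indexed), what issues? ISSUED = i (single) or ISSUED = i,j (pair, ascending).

ISSUED = 6

t=0 i0&i1:sll+st ; 2-wide
t=1 i2:mul ; no-port MUL/MUL
t=2 i3&i4:mul+add ; 2-wide
t=3 i5:sub ; WAW r2
t=4 i6:add ; RAW r2
t=5 i7&i8:sub+ld ; 2-wide
t=6 i9:beq ; tail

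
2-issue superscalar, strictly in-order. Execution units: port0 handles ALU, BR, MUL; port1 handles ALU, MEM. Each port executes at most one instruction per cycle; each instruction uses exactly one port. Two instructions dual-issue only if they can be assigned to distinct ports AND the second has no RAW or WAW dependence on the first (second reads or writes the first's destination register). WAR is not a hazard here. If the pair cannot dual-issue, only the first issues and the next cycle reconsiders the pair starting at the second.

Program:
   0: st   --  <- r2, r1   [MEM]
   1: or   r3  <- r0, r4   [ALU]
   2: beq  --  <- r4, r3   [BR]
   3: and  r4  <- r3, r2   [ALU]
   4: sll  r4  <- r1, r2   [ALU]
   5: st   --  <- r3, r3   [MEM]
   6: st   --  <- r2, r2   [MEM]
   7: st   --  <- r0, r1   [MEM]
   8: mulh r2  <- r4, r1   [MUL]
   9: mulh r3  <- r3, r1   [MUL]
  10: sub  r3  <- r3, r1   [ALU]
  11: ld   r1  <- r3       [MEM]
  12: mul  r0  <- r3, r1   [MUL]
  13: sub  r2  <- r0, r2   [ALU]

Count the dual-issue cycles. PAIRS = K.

PAIRS = 4

  cy0 -> i0&i1 (st.MEM/or.ALU) pair
  cy1 -> i2&i3 (beq.BR/and.ALU) pair
  cy2 -> i4&i5 (sll.ALU/st.MEM) pair
  cy3 -> i6 (st.MEM) no-port MEM/MEM
  cy4 -> i7&i8 (st.MEM/mulh.MUL) pair
  cy5 -> i9 (mulh.MUL) RAW+WAW r3
  cy6 -> i10 (sub.ALU) RAW r3
  cy7 -> i11 (ld.MEM) RAW r1
  cy8 -> i12 (mul.MUL) RAW r0
  cy9 -> i13 (sub.ALU) tail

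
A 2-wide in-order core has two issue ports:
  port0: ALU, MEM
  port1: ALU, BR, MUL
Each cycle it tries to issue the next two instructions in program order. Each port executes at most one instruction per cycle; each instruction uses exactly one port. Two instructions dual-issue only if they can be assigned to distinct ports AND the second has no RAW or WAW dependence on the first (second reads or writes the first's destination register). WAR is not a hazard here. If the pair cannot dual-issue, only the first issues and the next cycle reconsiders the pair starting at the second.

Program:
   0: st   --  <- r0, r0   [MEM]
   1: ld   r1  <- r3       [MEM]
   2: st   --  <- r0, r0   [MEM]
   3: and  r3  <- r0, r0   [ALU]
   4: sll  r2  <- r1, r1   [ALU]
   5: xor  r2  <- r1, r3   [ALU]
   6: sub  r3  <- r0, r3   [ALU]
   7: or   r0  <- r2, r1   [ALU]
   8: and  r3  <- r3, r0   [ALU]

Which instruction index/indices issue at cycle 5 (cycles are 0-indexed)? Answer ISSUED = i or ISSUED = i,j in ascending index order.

0. st.MEM @i0  | no-port MEM/MEM
1. ld.MEM @i1  | no-port MEM/MEM
2. st.MEM;and.ALU @i2,i3  | dual
3. sll.ALU @i4  | WAW r2
4. xor.ALU;sub.ALU @i5,i6  | dual
5. or.ALU @i7  | RAW r0
6. and.ALU @i8  | tail

ISSUED = 7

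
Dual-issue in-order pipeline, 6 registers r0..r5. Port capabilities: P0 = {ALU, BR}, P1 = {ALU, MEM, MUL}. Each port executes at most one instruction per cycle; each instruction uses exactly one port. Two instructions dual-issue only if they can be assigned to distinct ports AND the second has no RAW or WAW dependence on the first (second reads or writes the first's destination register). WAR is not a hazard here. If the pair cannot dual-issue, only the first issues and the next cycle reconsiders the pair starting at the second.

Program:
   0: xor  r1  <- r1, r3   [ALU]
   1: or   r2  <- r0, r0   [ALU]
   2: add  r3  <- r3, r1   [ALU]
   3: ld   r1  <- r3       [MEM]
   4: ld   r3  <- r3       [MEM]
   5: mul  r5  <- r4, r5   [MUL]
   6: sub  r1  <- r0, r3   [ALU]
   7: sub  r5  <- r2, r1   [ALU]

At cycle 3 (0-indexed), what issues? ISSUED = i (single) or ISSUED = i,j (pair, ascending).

#0 head=0: xor.ALU;or.ALU i0/i1 2-wide
#1 head=2: add.ALU i2 RAW r3
#2 head=3: ld.MEM i3 no-port MEM/MEM
#3 head=4: ld.MEM i4 no-port MEM/MUL
#4 head=5: mul.MUL;sub.ALU i5/i6 2-wide
#5 head=7: sub.ALU i7 tail

ISSUED = 4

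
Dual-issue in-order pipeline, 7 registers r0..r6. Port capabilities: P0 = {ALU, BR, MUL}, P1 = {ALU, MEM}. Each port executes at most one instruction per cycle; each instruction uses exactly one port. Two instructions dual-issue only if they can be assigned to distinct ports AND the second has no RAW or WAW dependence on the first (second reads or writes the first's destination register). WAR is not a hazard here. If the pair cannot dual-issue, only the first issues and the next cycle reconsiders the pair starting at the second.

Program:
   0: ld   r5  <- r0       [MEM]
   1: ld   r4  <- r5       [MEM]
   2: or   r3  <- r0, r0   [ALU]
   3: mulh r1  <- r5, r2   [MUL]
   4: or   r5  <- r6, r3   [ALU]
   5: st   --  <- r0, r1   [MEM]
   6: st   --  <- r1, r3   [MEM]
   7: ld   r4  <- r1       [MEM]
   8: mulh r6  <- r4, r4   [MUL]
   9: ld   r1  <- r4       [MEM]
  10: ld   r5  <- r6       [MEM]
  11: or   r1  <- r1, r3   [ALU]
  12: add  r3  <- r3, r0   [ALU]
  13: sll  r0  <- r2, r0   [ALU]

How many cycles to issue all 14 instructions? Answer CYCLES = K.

#0 head=0: ld.MEM i0 no-port MEM/MEM
#1 head=1: ld.MEM+or.ALU i1/i2 2-wide
#2 head=3: mulh.MUL+or.ALU i3/i4 2-wide
#3 head=5: st.MEM i5 no-port MEM/MEM
#4 head=6: st.MEM i6 no-port MEM/MEM
#5 head=7: ld.MEM i7 RAW r4
#6 head=8: mulh.MUL+ld.MEM i8/i9 2-wide
#7 head=10: ld.MEM+or.ALU i10/i11 2-wide
#8 head=12: add.ALU+sll.ALU i12/i13 2-wide

CYCLES = 9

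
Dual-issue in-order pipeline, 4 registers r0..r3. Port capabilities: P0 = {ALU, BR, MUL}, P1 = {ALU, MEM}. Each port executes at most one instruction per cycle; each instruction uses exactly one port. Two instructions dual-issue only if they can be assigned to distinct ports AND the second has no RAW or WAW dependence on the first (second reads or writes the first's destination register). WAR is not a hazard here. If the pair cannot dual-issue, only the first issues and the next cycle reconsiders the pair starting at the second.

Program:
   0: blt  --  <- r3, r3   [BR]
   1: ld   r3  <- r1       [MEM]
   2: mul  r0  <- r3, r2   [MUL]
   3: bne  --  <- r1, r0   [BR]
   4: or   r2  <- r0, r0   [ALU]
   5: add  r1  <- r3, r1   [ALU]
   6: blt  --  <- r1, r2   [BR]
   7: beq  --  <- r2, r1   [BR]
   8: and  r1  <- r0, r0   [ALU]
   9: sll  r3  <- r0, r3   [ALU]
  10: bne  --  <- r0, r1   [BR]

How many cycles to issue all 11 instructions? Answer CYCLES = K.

c0: i0&i1 blt.BR/ld.MEM  2-wide
c1: i2 mul.MUL  no-port MUL/BR
c2: i3&i4 bne.BR/or.ALU  2-wide
c3: i5 add.ALU  RAW r1
c4: i6 blt.BR  no-port BR/BR
c5: i7&i8 beq.BR/and.ALU  2-wide
c6: i9&i10 sll.ALU/bne.BR  2-wide

CYCLES = 7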